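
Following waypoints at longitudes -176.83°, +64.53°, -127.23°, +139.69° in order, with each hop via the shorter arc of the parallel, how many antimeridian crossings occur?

3

Leg 1: -176.83° → +64.53°, shortest Δλ = -118.64° (west) — crosses 180°.
Leg 2: +64.53° → -127.23°, shortest Δλ = 168.24° (east) — crosses 180°.
Leg 3: -127.23° → +139.69°, shortest Δλ = -93.08° (west) — crosses 180°.
Total crossings: 3.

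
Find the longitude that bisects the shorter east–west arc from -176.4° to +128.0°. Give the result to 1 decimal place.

Signed shortest Δλ from -176.4° to +128.0° is -55.6°.
Midpoint longitude = -176.4° + (-55.6°)/2 = -176.4° − 27.8° = -204.2°.
Normalise into (−180°, 180°]: +155.8°.
(The naïve average (-176.4 + +128.0)/2 = -24.2° is on the wrong side of the globe.)

+155.8°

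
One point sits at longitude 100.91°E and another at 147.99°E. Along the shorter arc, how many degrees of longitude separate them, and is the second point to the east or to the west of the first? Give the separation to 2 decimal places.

Raw difference: 147.99 − 100.91 = 47.08°.
Normalise into (−180°, 180°]: 47.08° stays 47.08°.
Positive ⇒ the second point lies to the east; separation 47.08°.

47.08° east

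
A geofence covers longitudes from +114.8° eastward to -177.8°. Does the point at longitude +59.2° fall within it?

Band width going east from +114.8° to -177.8°: ((-177.8 − 114.8) mod 360) = 67.4°.
Offset of +59.2° east of the west edge: ((59.2 − 114.8) mod 360) = 304.4°.
304.4° > 67.4° ⇒ outside.

No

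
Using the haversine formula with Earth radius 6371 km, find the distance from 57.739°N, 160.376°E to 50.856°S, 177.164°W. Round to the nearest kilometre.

Δλ = -177.164 − 160.376 = -337.540°; wrapped into (−180°, 180°]: 22.460°.
Δφ = -50.856 − 57.739 = -108.595°.
a = sin²(Δφ/2) + cos φ₁ · cos φ₂ · sin²(Δλ/2) = 0.672218.
c = 2·atan2(√a, √(1−a)) = 1.92243 rad → d = 6371·c ≈ 12247.83 km.

12248 km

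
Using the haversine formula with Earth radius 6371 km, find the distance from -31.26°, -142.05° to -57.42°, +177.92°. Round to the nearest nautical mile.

Δλ = 177.92 − -142.05 = 319.97°; wrapped into (−180°, 180°]: -40.03°.
Δφ = -57.42 − -31.26 = -26.16°.
a = sin²(Δφ/2) + cos φ₁ · cos φ₂ · sin²(Δλ/2) = 0.105139.
c = 2·atan2(√a, √(1−a)) = 0.66044 rad → d = 6371·c ≈ 4207.67 km ≈ 2271.96 nmi.

2272 nmi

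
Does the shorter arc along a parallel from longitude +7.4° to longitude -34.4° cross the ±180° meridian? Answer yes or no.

No

Signed shortest Δλ = ((-34.4 − 7.4 + 180) mod 360) − 180 = -41.8°.
Going west by 41.8° from +7.4° reaches -34.4° without touching 180°.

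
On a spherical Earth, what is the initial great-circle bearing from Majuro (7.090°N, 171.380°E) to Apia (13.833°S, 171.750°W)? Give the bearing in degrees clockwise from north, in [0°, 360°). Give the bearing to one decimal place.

Δλ = -171.750 − 171.380 = -343.130°; wrapped into (−180°, 180°]: 16.870°.
θ = atan2( sin Δλ · cos φ₂ , cos φ₁ · sin φ₂ − sin φ₁ · cos φ₂ · cos Δλ )
  = atan2(0.28178, -0.35196) = 141.318° → normalised to [0°, 360°): 141.318°.

141.3°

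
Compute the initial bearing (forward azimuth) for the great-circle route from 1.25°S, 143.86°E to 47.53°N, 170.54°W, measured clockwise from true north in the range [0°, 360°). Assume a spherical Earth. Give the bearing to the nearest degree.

33°

Δλ = -170.54 − 143.86 = -314.40°; wrapped into (−180°, 180°]: 45.60°.
θ = atan2( sin Δλ · cos φ₂ , cos φ₁ · sin φ₂ − sin φ₁ · cos φ₂ · cos Δλ )
  = atan2(0.48241, 0.74776) = 32.828° → normalised to [0°, 360°): 32.828°.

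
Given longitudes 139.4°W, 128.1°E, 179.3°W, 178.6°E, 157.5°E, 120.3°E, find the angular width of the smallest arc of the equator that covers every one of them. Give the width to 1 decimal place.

100.3°

Sort the longitudes: -179.3°, -139.4°, +120.3°, +128.1°, +157.5°, +178.6°.
Eastward gaps between consecutive values (wrapping around): 39.9°, 259.7°, 7.8°, 29.4°, 21.1°, 2.1°.
Largest gap = 259.7° ⇒ minimal covering band is its complement: 360° − 259.7° = 100.3°.
Band runs from +120.3° eastward to -139.4°, crossing the antimeridian.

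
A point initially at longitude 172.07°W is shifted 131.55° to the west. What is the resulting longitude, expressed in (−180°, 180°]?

56.38°E

Start at -172.07°; shift −131.55° → -303.62°.
-303.62° lies outside (−180°, 180°]; add 360° → +56.38°.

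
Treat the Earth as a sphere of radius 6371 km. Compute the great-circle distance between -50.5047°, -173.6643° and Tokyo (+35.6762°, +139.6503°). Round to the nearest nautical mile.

5733 nmi

Δλ = 139.6503 − -173.6643 = 313.3146°; wrapped into (−180°, 180°]: -46.6854°.
Δφ = 35.6762 − -50.5047 = 86.1809°.
a = sin²(Δφ/2) + cos φ₁ · cos φ₂ · sin²(Δλ/2) = 0.547810.
c = 2·atan2(√a, √(1−a)) = 1.66656 rad → d = 6371·c ≈ 10617.67 km ≈ 5733.08 nmi.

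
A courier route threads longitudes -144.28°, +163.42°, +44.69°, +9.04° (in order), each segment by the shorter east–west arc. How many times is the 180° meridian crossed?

Leg 1: -144.28° → +163.42°, shortest Δλ = -52.3° (west) — crosses 180°.
Leg 2: +163.42° → +44.69°, shortest Δλ = -118.73° (west) — does not cross 180°.
Leg 3: +44.69° → +9.04°, shortest Δλ = -35.65° (west) — does not cross 180°.
Total crossings: 1.

1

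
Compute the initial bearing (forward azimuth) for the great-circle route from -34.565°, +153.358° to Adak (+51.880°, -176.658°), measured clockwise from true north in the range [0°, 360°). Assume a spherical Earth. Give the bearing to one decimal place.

18.0°

Δλ = -176.658 − 153.358 = -330.016°; wrapped into (−180°, 180°]: 29.984°.
θ = atan2( sin Δλ · cos φ₂ , cos φ₁ · sin φ₂ − sin φ₁ · cos φ₂ · cos Δλ )
  = atan2(0.30851, 0.95120) = 17.970° → normalised to [0°, 360°): 17.970°.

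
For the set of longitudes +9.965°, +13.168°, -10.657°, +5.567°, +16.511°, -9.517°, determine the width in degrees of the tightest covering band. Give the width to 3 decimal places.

27.168°

Sort the longitudes: -10.657°, -9.517°, +5.567°, +9.965°, +13.168°, +16.511°.
Eastward gaps between consecutive values (wrapping around): 1.140°, 15.084°, 4.398°, 3.203°, 3.343°, 332.832°.
Largest gap = 332.832° ⇒ minimal covering band is its complement: 360° − 332.832° = 27.168°.
Band runs from -10.657° eastward to +16.511°.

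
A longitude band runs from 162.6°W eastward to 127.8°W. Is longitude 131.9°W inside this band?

Band width going east from -162.6° to -127.8°: ((-127.8 − -162.6) mod 360) = 34.8°.
Offset of -131.9° east of the west edge: ((-131.9 − -162.6) mod 360) = 30.7°.
30.7° ≤ 34.8° ⇒ inside.

Yes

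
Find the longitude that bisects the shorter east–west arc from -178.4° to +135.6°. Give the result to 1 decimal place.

+158.6°

Signed shortest Δλ from -178.4° to +135.6° is -46.0°.
Midpoint longitude = -178.4° + (-46.0°)/2 = -178.4° − 23.0° = -201.4°.
Normalise into (−180°, 180°]: +158.6°.
(The naïve average (-178.4 + +135.6)/2 = -21.4° is on the wrong side of the globe.)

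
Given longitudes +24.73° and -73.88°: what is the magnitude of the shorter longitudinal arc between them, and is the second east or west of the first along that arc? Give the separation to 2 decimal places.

98.61° west

Raw difference: -73.88 − 24.73 = -98.61°.
Normalise into (−180°, 180°]: -98.61° stays -98.61°.
Negative ⇒ the second point lies to the west; separation 98.61°.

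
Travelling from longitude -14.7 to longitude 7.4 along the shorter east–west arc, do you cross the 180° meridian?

Signed shortest Δλ = ((7.4 − -14.7 + 180) mod 360) − 180 = 22.1°.
Going east by 22.1° from -14.7° reaches +7.4° without touching 180°.

No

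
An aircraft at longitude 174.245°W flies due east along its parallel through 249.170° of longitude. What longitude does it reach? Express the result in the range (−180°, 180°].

Start at -174.245°; shift +249.170° → +74.925°.
+74.925° already lies in (−180°, 180°].

74.925°E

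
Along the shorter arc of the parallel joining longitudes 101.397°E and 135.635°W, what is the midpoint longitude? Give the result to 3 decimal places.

162.881°E

Signed shortest Δλ from +101.397° to -135.635° is +122.968°.
Midpoint longitude = +101.397° + (+122.968°)/2 = +101.397° + 61.484° = +162.881°.
(The naïve average (+101.397 + -135.635)/2 = -17.119° is on the wrong side of the globe.)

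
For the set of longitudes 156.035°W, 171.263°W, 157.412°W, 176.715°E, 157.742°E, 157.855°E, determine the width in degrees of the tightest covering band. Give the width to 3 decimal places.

46.223°

Sort the longitudes: -171.263°, -157.412°, -156.035°, +157.742°, +157.855°, +176.715°.
Eastward gaps between consecutive values (wrapping around): 13.851°, 1.377°, 313.777°, 0.113°, 18.860°, 12.022°.
Largest gap = 313.777° ⇒ minimal covering band is its complement: 360° − 313.777° = 46.223°.
Band runs from +157.742° eastward to -156.035°, crossing the antimeridian.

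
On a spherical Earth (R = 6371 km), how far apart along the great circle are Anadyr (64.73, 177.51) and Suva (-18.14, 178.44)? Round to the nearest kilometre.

9215 km

Δλ = 178.44 − 177.51 = 0.93°.
Δφ = -18.14 − 64.73 = -82.87°.
a = sin²(Δφ/2) + cos φ₁ · cos φ₂ · sin²(Δλ/2) = 0.437966.
c = 2·atan2(√a, √(1−a)) = 1.44641 rad → d = 6371·c ≈ 9215.07 km.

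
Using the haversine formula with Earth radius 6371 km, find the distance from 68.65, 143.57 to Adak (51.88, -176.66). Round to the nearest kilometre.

2792 km

Δλ = -176.66 − 143.57 = -320.23°; wrapped into (−180°, 180°]: 39.77°.
Δφ = 51.88 − 68.65 = -16.77°.
a = sin²(Δφ/2) + cos φ₁ · cos φ₂ · sin²(Δλ/2) = 0.047265.
c = 2·atan2(√a, √(1−a)) = 0.43831 rad → d = 6371·c ≈ 2792.48 km.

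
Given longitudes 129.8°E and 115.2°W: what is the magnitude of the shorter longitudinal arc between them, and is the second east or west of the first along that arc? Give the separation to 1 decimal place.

Raw difference: -115.2 − 129.8 = -245.0°.
Normalise into (−180°, 180°]: -245.0° + 360° = 115.0°.
Positive ⇒ the second point lies to the east; separation 115.0°.

115.0° east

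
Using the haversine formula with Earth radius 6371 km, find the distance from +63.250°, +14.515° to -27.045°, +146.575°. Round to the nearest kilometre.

14725 km

Δλ = 146.575 − 14.515 = 132.060°.
Δφ = -27.045 − 63.250 = -90.295°.
a = sin²(Δφ/2) + cos φ₁ · cos φ₂ · sin²(Δλ/2) = 0.837291.
c = 2·atan2(√a, √(1−a)) = 2.31119 rad → d = 6371·c ≈ 14724.62 km.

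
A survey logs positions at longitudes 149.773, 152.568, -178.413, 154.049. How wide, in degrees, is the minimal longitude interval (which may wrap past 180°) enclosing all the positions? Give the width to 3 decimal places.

Sort the longitudes: -178.413°, +149.773°, +152.568°, +154.049°.
Eastward gaps between consecutive values (wrapping around): 328.186°, 2.795°, 1.481°, 27.538°.
Largest gap = 328.186° ⇒ minimal covering band is its complement: 360° − 328.186° = 31.814°.
Band runs from +149.773° eastward to -178.413°, crossing the antimeridian.

31.814°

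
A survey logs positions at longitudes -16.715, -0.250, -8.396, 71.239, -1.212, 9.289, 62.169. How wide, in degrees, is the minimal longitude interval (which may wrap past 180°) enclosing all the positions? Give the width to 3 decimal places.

Sort the longitudes: -16.715°, -8.396°, -1.212°, -0.250°, +9.289°, +62.169°, +71.239°.
Eastward gaps between consecutive values (wrapping around): 8.319°, 7.184°, 0.962°, 9.539°, 52.880°, 9.070°, 272.046°.
Largest gap = 272.046° ⇒ minimal covering band is its complement: 360° − 272.046° = 87.954°.
Band runs from -16.715° eastward to +71.239°.

87.954°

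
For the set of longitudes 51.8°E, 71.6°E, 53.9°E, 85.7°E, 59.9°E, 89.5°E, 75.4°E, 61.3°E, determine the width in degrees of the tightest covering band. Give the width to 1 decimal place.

37.7°

Sort the longitudes: +51.8°, +53.9°, +59.9°, +61.3°, +71.6°, +75.4°, +85.7°, +89.5°.
Eastward gaps between consecutive values (wrapping around): 2.1°, 6.0°, 1.4°, 10.3°, 3.8°, 10.3°, 3.8°, 322.3°.
Largest gap = 322.3° ⇒ minimal covering band is its complement: 360° − 322.3° = 37.7°.
Band runs from +51.8° eastward to +89.5°.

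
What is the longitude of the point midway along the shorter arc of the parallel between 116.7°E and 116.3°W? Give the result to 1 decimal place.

Signed shortest Δλ from +116.7° to -116.3° is +127.0°.
Midpoint longitude = +116.7° + (+127.0°)/2 = +116.7° + 63.5° = +180.2°.
Normalise into (−180°, 180°]: -179.8°.
(The naïve average (+116.7 + -116.3)/2 = 0.2° is on the wrong side of the globe.)

179.8°W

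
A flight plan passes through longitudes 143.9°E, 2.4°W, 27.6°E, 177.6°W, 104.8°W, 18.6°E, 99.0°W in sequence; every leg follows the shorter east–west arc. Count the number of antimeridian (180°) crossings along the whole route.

1

Leg 1: +143.9° → -2.4°, shortest Δλ = -146.3° (west) — does not cross 180°.
Leg 2: -2.4° → +27.6°, shortest Δλ = 30.0° (east) — does not cross 180°.
Leg 3: +27.6° → -177.6°, shortest Δλ = 154.8° (east) — crosses 180°.
Leg 4: -177.6° → -104.8°, shortest Δλ = 72.8° (east) — does not cross 180°.
Leg 5: -104.8° → +18.6°, shortest Δλ = 123.4° (east) — does not cross 180°.
Leg 6: +18.6° → -99.0°, shortest Δλ = -117.6° (west) — does not cross 180°.
Total crossings: 1.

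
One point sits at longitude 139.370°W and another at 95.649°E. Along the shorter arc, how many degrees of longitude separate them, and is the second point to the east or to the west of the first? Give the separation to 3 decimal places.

Raw difference: 95.649 − -139.370 = 235.019°.
Normalise into (−180°, 180°]: 235.019° − 360° = -124.981°.
Negative ⇒ the second point lies to the west; separation 124.981°.

124.981° west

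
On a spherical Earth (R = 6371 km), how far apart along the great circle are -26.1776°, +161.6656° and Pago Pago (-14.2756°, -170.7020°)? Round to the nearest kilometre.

3163 km

Δλ = -170.7020 − 161.6656 = -332.3676°; wrapped into (−180°, 180°]: 27.6324°.
Δφ = -14.2756 − -26.1776 = 11.9020°.
a = sin²(Δφ/2) + cos φ₁ · cos φ₂ · sin²(Δλ/2) = 0.060349.
c = 2·atan2(√a, √(1−a)) = 0.49640 rad → d = 6371·c ≈ 3162.56 km.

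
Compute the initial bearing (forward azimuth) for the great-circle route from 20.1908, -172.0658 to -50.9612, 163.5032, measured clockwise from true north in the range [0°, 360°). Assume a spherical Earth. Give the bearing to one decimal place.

195.7°

Δλ = 163.5032 − -172.0658 = 335.5690°; wrapped into (−180°, 180°]: -24.4310°.
θ = atan2( sin Δλ · cos φ₂ , cos φ₁ · sin φ₂ − sin φ₁ · cos φ₂ · cos Δλ )
  = atan2(-0.26050, -0.92691) = -164.302° → normalised to [0°, 360°): 195.698°.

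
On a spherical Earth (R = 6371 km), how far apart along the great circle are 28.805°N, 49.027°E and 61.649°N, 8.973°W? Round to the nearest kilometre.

5545 km

Δλ = -8.973 − 49.027 = -58.000°.
Δφ = 61.649 − 28.805 = 32.844°.
a = sin²(Δφ/2) + cos φ₁ · cos φ₂ · sin²(Δλ/2) = 0.177728.
c = 2·atan2(√a, √(1−a)) = 0.87037 rad → d = 6371·c ≈ 5545.13 km.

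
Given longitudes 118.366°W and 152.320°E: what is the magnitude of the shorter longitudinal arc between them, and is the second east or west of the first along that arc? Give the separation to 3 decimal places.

89.314° west

Raw difference: 152.320 − -118.366 = 270.686°.
Normalise into (−180°, 180°]: 270.686° − 360° = -89.314°.
Negative ⇒ the second point lies to the west; separation 89.314°.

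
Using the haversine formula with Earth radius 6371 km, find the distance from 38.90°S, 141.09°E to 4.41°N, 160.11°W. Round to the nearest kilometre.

7704 km

Δλ = -160.11 − 141.09 = -301.20°; wrapped into (−180°, 180°]: 58.80°.
Δφ = 4.41 − -38.90 = 43.31°.
a = sin²(Δφ/2) + cos φ₁ · cos φ₂ · sin²(Δλ/2) = 0.323164.
c = 2·atan2(√a, √(1−a)) = 1.20930 rad → d = 6371·c ≈ 7704.47 km.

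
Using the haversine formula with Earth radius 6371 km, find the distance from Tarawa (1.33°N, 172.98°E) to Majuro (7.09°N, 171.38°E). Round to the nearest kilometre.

665 km

Δλ = 171.38 − 172.98 = -1.60°.
Δφ = 7.09 − 1.33 = 5.76°.
a = sin²(Δφ/2) + cos φ₁ · cos φ₂ · sin²(Δλ/2) = 0.002718.
c = 2·atan2(√a, √(1−a)) = 0.10431 rad → d = 6371·c ≈ 664.59 km.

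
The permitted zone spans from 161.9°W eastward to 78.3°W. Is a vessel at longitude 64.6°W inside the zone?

No

Band width going east from -161.9° to -78.3°: ((-78.3 − -161.9) mod 360) = 83.6°.
Offset of -64.6° east of the west edge: ((-64.6 − -161.9) mod 360) = 97.3°.
97.3° > 83.6° ⇒ outside.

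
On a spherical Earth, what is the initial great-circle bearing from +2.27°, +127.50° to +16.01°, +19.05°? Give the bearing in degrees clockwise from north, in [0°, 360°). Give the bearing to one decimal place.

287.5°

Δλ = 19.05 − 127.50 = -108.45°.
θ = atan2( sin Δλ · cos φ₂ , cos φ₁ · sin φ₂ − sin φ₁ · cos φ₂ · cos Δλ )
  = atan2(-0.91181, 0.28764) = -72.492° → normalised to [0°, 360°): 287.508°.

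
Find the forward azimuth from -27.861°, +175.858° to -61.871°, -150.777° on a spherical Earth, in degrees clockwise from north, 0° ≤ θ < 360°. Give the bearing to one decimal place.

Δλ = -150.777 − 175.858 = -326.635°; wrapped into (−180°, 180°]: 33.365°.
θ = atan2( sin Δλ · cos φ₂ , cos φ₁ · sin φ₂ − sin φ₁ · cos φ₂ · cos Δλ )
  = atan2(0.25929, -0.59565) = 156.476° → normalised to [0°, 360°): 156.476°.

156.5°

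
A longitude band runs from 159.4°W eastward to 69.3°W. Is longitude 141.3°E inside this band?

No

Band width going east from -159.4° to -69.3°: ((-69.3 − -159.4) mod 360) = 90.1°.
Offset of +141.3° east of the west edge: ((141.3 − -159.4) mod 360) = 300.7°.
300.7° > 90.1° ⇒ outside.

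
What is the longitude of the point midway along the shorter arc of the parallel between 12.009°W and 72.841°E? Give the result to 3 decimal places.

Signed shortest Δλ from -12.009° to +72.841° is +84.850°.
Midpoint longitude = -12.009° + (+84.850°)/2 = -12.009° + 42.425° = +30.416°.

30.416°E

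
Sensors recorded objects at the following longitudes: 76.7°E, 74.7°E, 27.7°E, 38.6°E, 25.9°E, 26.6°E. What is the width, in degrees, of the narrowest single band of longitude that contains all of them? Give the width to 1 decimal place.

50.8°

Sort the longitudes: +25.9°, +26.6°, +27.7°, +38.6°, +74.7°, +76.7°.
Eastward gaps between consecutive values (wrapping around): 0.7°, 1.1°, 10.9°, 36.1°, 2.0°, 309.2°.
Largest gap = 309.2° ⇒ minimal covering band is its complement: 360° − 309.2° = 50.8°.
Band runs from +25.9° eastward to +76.7°.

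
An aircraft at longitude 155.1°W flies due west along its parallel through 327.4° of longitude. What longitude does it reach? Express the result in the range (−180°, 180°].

Start at -155.1°; shift −327.4° → -482.5°.
-482.5° lies outside (−180°, 180°]; add 360° → -122.5°.

122.5°W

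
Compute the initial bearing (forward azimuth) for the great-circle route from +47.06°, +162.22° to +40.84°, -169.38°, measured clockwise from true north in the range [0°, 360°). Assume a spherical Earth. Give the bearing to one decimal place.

96.6°

Δλ = -169.38 − 162.22 = -331.60°; wrapped into (−180°, 180°]: 28.40°.
θ = atan2( sin Δλ · cos φ₂ , cos φ₁ · sin φ₂ − sin φ₁ · cos φ₂ · cos Δλ )
  = atan2(0.35983, -0.04169) = 96.609° → normalised to [0°, 360°): 96.609°.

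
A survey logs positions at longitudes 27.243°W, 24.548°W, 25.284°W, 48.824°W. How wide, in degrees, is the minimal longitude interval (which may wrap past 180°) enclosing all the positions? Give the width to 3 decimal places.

Sort the longitudes: -48.824°, -27.243°, -25.284°, -24.548°.
Eastward gaps between consecutive values (wrapping around): 21.581°, 1.959°, 0.736°, 335.724°.
Largest gap = 335.724° ⇒ minimal covering band is its complement: 360° − 335.724° = 24.276°.
Band runs from -48.824° eastward to -24.548°.

24.276°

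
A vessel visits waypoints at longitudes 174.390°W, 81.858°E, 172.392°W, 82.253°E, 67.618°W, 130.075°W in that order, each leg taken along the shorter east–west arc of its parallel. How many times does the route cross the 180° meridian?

3

Leg 1: -174.390° → +81.858°, shortest Δλ = -103.752° (west) — crosses 180°.
Leg 2: +81.858° → -172.392°, shortest Δλ = 105.75° (east) — crosses 180°.
Leg 3: -172.392° → +82.253°, shortest Δλ = -105.355° (west) — crosses 180°.
Leg 4: +82.253° → -67.618°, shortest Δλ = -149.871° (west) — does not cross 180°.
Leg 5: -67.618° → -130.075°, shortest Δλ = -62.457° (west) — does not cross 180°.
Total crossings: 3.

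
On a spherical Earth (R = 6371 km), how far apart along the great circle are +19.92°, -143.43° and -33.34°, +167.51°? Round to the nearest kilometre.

7882 km

Δλ = 167.51 − -143.43 = 310.94°; wrapped into (−180°, 180°]: -49.06°.
Δφ = -33.34 − 19.92 = -53.26°.
a = sin²(Δφ/2) + cos φ₁ · cos φ₂ · sin²(Δλ/2) = 0.336291.
c = 2·atan2(√a, √(1−a)) = 1.23723 rad → d = 6371·c ≈ 7882.37 km.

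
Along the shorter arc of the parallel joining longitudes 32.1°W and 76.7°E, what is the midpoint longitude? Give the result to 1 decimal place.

Signed shortest Δλ from -32.1° to +76.7° is +108.8°.
Midpoint longitude = -32.1° + (+108.8°)/2 = -32.1° + 54.4° = +22.3°.

22.3°E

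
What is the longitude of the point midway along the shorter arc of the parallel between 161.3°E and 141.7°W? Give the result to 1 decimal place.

Signed shortest Δλ from +161.3° to -141.7° is +57.0°.
Midpoint longitude = +161.3° + (+57.0°)/2 = +161.3° + 28.5° = +189.8°.
Normalise into (−180°, 180°]: -170.2°.
(The naïve average (+161.3 + -141.7)/2 = 9.8° is on the wrong side of the globe.)

170.2°W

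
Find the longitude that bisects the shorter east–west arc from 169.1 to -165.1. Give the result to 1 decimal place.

-178.0°

Signed shortest Δλ from +169.1° to -165.1° is +25.8°.
Midpoint longitude = +169.1° + (+25.8°)/2 = +169.1° + 12.9° = +182.0°.
Normalise into (−180°, 180°]: -178.0°.
(The naïve average (+169.1 + -165.1)/2 = 2.0° is on the wrong side of the globe.)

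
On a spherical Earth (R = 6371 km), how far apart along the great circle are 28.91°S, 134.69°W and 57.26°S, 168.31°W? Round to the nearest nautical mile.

Δλ = -168.31 − -134.69 = -33.62°.
Δφ = -57.26 − -28.91 = -28.35°.
a = sin²(Δφ/2) + cos φ₁ · cos φ₂ · sin²(Δλ/2) = 0.099564.
c = 2·atan2(√a, √(1−a)) = 0.64205 rad → d = 6371·c ≈ 4090.48 km ≈ 2208.68 nmi.

2209 nmi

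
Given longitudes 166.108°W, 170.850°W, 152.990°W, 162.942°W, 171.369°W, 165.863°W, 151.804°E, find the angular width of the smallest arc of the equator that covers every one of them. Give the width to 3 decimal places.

Sort the longitudes: -171.369°, -170.850°, -166.108°, -165.863°, -162.942°, -152.990°, +151.804°.
Eastward gaps between consecutive values (wrapping around): 0.519°, 4.742°, 0.245°, 2.921°, 9.952°, 304.794°, 36.827°.
Largest gap = 304.794° ⇒ minimal covering band is its complement: 360° − 304.794° = 55.206°.
Band runs from +151.804° eastward to -152.990°, crossing the antimeridian.

55.206°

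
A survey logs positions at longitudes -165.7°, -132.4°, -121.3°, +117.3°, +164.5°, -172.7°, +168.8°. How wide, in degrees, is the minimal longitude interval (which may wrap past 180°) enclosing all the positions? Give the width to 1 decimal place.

Sort the longitudes: -172.7°, -165.7°, -132.4°, -121.3°, +117.3°, +164.5°, +168.8°.
Eastward gaps between consecutive values (wrapping around): 7.0°, 33.3°, 11.1°, 238.6°, 47.2°, 4.3°, 18.5°.
Largest gap = 238.6° ⇒ minimal covering band is its complement: 360° − 238.6° = 121.4°.
Band runs from +117.3° eastward to -121.3°, crossing the antimeridian.

121.4°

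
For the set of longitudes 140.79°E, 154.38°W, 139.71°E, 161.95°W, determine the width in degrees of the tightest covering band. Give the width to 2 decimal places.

Sort the longitudes: -161.95°, -154.38°, +139.71°, +140.79°.
Eastward gaps between consecutive values (wrapping around): 7.57°, 294.09°, 1.08°, 57.26°.
Largest gap = 294.09° ⇒ minimal covering band is its complement: 360° − 294.09° = 65.91°.
Band runs from +139.71° eastward to -154.38°, crossing the antimeridian.

65.91°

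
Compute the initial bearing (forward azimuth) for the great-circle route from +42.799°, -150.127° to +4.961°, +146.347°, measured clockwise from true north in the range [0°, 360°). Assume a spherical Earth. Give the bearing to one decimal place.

Δλ = 146.347 − -150.127 = 296.474°; wrapped into (−180°, 180°]: -63.526°.
θ = atan2( sin Δλ · cos φ₂ , cos φ₁ · sin φ₂ − sin φ₁ · cos φ₂ · cos Δλ )
  = atan2(-0.89178, -0.23830) = -104.961° → normalised to [0°, 360°): 255.039°.

255.0°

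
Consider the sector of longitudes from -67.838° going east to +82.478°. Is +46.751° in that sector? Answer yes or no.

Band width going east from -67.838° to +82.478°: ((82.478 − -67.838) mod 360) = 150.316°.
Offset of +46.751° east of the west edge: ((46.751 − -67.838) mod 360) = 114.589°.
114.589° ≤ 150.316° ⇒ inside.

Yes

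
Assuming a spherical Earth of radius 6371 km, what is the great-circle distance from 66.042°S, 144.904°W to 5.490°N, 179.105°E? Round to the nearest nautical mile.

Δλ = 179.105 − -144.904 = 324.009°; wrapped into (−180°, 180°]: -35.991°.
Δφ = 5.490 − -66.042 = 71.532°.
a = sin²(Δφ/2) + cos φ₁ · cos φ₂ · sin²(Δλ/2) = 0.380192.
c = 2·atan2(√a, √(1−a)) = 1.32883 rad → d = 6371·c ≈ 8465.95 km ≈ 4571.25 nmi.

4571 nmi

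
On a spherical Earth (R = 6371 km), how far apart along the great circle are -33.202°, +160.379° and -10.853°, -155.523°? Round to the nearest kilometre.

Δλ = -155.523 − 160.379 = -315.902°; wrapped into (−180°, 180°]: 44.098°.
Δφ = -10.853 − -33.202 = 22.349°.
a = sin²(Δφ/2) + cos φ₁ · cos φ₂ · sin²(Δλ/2) = 0.153366.
c = 2·atan2(√a, √(1−a)) = 0.80478 rad → d = 6371·c ≈ 5127.28 km.

5127 km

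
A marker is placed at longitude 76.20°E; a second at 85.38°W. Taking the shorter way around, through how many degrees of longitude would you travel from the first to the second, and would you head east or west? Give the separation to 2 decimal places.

Raw difference: -85.38 − 76.20 = -161.58°.
Normalise into (−180°, 180°]: -161.58° stays -161.58°.
Negative ⇒ the second point lies to the west; separation 161.58°.

161.58° west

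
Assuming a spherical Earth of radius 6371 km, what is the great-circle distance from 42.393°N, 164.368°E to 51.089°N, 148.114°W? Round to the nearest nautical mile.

1986 nmi

Δλ = -148.114 − 164.368 = -312.482°; wrapped into (−180°, 180°]: 47.518°.
Δφ = 51.089 − 42.393 = 8.696°.
a = sin²(Δφ/2) + cos φ₁ · cos φ₂ · sin²(Δλ/2) = 0.081046.
c = 2·atan2(√a, √(1−a)) = 0.57736 rad → d = 6371·c ≈ 3678.34 km ≈ 1986.15 nmi.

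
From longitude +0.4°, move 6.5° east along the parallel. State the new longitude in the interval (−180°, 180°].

Start at +0.4°; shift +6.5° → +6.9°.
+6.9° already lies in (−180°, 180°].

+6.9°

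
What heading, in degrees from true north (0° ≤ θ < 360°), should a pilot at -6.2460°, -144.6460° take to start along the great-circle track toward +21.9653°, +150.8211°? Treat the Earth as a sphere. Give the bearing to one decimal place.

296.4°

Δλ = 150.8211 − -144.6460 = 295.4671°; wrapped into (−180°, 180°]: -64.5329°.
θ = atan2( sin Δλ · cos φ₂ , cos φ₁ · sin φ₂ − sin φ₁ · cos φ₂ · cos Δλ )
  = atan2(-0.83730, 0.41521) = -63.623° → normalised to [0°, 360°): 296.377°.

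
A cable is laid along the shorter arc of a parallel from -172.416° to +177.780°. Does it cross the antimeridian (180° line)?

Yes

Naïve |177.780 − -172.416| = 350.196° > 180°, so the shorter arc goes the other way round — across 180°.
Signed shortest Δλ = ((177.780 − -172.416 + 180) mod 360) − 180 = -9.804°.
Going west by 9.804° from -172.416° passes through 180° before reaching +177.780°.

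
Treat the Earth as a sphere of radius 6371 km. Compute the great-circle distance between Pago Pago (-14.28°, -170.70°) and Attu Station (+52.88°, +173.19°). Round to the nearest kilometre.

Δλ = 173.19 − -170.70 = 343.89°; wrapped into (−180°, 180°]: -16.11°.
Δφ = 52.88 − -14.28 = 67.16°.
a = sin²(Δφ/2) + cos φ₁ · cos φ₂ · sin²(Δλ/2) = 0.317404.
c = 2·atan2(√a, √(1−a)) = 1.19696 rad → d = 6371·c ≈ 7625.81 km.

7626 km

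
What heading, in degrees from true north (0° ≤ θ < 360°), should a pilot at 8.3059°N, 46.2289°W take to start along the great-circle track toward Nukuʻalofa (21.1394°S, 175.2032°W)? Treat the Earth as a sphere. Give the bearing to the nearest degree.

249°

Δλ = -175.2032 − -46.2289 = -128.9743°.
θ = atan2( sin Δλ · cos φ₂ , cos φ₁ · sin φ₂ − sin φ₁ · cos φ₂ · cos Δλ )
  = atan2(-0.72511, -0.27211) = -110.569° → normalised to [0°, 360°): 249.431°.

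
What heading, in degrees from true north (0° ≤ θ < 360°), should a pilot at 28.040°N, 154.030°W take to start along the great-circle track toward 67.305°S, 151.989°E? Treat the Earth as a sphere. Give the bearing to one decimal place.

198.7°

Δλ = 151.989 − -154.030 = 306.019°; wrapped into (−180°, 180°]: -53.981°.
θ = atan2( sin Δλ · cos φ₂ , cos φ₁ · sin φ₂ − sin φ₁ · cos φ₂ · cos Δλ )
  = atan2(-0.31206, -0.92094) = -161.281° → normalised to [0°, 360°): 198.719°.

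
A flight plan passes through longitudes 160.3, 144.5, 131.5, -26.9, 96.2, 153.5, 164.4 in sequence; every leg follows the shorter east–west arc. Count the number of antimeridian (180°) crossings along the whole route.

0

Leg 1: +160.3° → +144.5°, shortest Δλ = -15.8° (west) — does not cross 180°.
Leg 2: +144.5° → +131.5°, shortest Δλ = -13.0° (west) — does not cross 180°.
Leg 3: +131.5° → -26.9°, shortest Δλ = -158.4° (west) — does not cross 180°.
Leg 4: -26.9° → +96.2°, shortest Δλ = 123.1° (east) — does not cross 180°.
Leg 5: +96.2° → +153.5°, shortest Δλ = 57.3° (east) — does not cross 180°.
Leg 6: +153.5° → +164.4°, shortest Δλ = 10.9° (east) — does not cross 180°.
Total crossings: 0.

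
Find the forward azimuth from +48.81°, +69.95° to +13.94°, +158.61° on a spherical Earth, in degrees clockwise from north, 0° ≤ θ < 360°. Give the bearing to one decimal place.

Δλ = 158.61 − 69.95 = 88.66°.
θ = atan2( sin Δλ · cos φ₂ , cos φ₁ · sin φ₂ − sin φ₁ · cos φ₂ · cos Δλ )
  = atan2(0.97028, 0.14157) = 81.699° → normalised to [0°, 360°): 81.699°.

81.7°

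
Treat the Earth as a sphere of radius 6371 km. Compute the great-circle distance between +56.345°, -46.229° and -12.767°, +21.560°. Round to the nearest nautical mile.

5334 nmi

Δλ = 21.560 − -46.229 = 67.789°.
Δφ = -12.767 − 56.345 = -69.112°.
a = sin²(Δφ/2) + cos φ₁ · cos φ₂ · sin²(Δλ/2) = 0.489816.
c = 2·atan2(√a, √(1−a)) = 1.55043 rad → d = 6371·c ≈ 9877.77 km ≈ 5333.57 nmi.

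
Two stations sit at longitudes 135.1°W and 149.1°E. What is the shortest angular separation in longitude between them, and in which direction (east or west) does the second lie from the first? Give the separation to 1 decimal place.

75.8° west

Raw difference: 149.1 − -135.1 = 284.2°.
Normalise into (−180°, 180°]: 284.2° − 360° = -75.8°.
Negative ⇒ the second point lies to the west; separation 75.8°.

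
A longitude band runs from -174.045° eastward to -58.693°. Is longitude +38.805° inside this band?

No

Band width going east from -174.045° to -58.693°: ((-58.693 − -174.045) mod 360) = 115.352°.
Offset of +38.805° east of the west edge: ((38.805 − -174.045) mod 360) = 212.850°.
212.850° > 115.352° ⇒ outside.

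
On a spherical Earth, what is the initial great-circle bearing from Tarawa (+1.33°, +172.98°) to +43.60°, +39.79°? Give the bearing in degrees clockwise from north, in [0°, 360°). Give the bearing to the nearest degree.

323°

Δλ = 39.79 − 172.98 = -133.19°.
θ = atan2( sin Δλ · cos φ₂ , cos φ₁ · sin φ₂ − sin φ₁ · cos φ₂ · cos Δλ )
  = atan2(-0.52799, 0.70094) = -36.989° → normalised to [0°, 360°): 323.011°.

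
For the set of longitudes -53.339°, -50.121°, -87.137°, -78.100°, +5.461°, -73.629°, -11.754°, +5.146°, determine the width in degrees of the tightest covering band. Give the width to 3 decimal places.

92.598°

Sort the longitudes: -87.137°, -78.100°, -73.629°, -53.339°, -50.121°, -11.754°, +5.146°, +5.461°.
Eastward gaps between consecutive values (wrapping around): 9.037°, 4.471°, 20.290°, 3.218°, 38.367°, 16.900°, 0.315°, 267.402°.
Largest gap = 267.402° ⇒ minimal covering band is its complement: 360° − 267.402° = 92.598°.
Band runs from -87.137° eastward to +5.461°.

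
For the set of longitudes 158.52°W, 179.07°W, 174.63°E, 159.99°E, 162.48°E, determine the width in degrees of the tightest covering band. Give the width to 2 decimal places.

Sort the longitudes: -179.07°, -158.52°, +159.99°, +162.48°, +174.63°.
Eastward gaps between consecutive values (wrapping around): 20.55°, 318.51°, 2.49°, 12.15°, 6.30°.
Largest gap = 318.51° ⇒ minimal covering band is its complement: 360° − 318.51° = 41.49°.
Band runs from +159.99° eastward to -158.52°, crossing the antimeridian.

41.49°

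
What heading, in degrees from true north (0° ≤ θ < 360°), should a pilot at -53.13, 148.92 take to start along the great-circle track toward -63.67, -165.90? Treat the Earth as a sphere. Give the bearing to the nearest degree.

Δλ = -165.90 − 148.92 = -314.82°; wrapped into (−180°, 180°]: 45.18°.
θ = atan2( sin Δλ · cos φ₂ , cos φ₁ · sin φ₂ − sin φ₁ · cos φ₂ · cos Δλ )
  = atan2(0.31461, -0.28764) = 132.435° → normalised to [0°, 360°): 132.435°.

132°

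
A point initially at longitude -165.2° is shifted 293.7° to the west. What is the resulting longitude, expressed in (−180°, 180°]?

-98.9°

Start at -165.2°; shift −293.7° → -458.9°.
-458.9° lies outside (−180°, 180°]; add 360° → -98.9°.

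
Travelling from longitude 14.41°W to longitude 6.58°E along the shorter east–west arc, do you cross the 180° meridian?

No

Signed shortest Δλ = ((6.58 − -14.41 + 180) mod 360) − 180 = 20.99°.
Going east by 20.99° from -14.41° reaches +6.58° without touching 180°.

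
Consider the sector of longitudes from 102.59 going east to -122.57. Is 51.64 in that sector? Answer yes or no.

No

Band width going east from +102.59° to -122.57°: ((-122.57 − 102.59) mod 360) = 134.84°.
Offset of +51.64° east of the west edge: ((51.64 − 102.59) mod 360) = 309.05°.
309.05° > 134.84° ⇒ outside.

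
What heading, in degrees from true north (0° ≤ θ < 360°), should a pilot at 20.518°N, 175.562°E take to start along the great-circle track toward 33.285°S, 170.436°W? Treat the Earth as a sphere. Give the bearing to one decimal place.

Δλ = -170.436 − 175.562 = -345.998°; wrapped into (−180°, 180°]: 14.002°.
θ = atan2( sin Δλ · cos φ₂ , cos φ₁ · sin φ₂ − sin φ₁ · cos φ₂ · cos Δλ )
  = atan2(0.20226, -0.79829) = 165.782° → normalised to [0°, 360°): 165.782°.

165.8°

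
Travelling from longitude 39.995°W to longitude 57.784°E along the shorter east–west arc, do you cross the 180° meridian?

Signed shortest Δλ = ((57.784 − -39.995 + 180) mod 360) − 180 = 97.779°.
Going east by 97.779° from -39.995° reaches +57.784° without touching 180°.

No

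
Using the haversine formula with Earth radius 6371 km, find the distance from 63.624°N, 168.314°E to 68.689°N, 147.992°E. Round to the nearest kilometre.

1066 km

Δλ = 147.992 − 168.314 = -20.322°.
Δφ = 68.689 − 63.624 = 5.065°.
a = sin²(Δφ/2) + cos φ₁ · cos φ₂ · sin²(Δλ/2) = 0.006977.
c = 2·atan2(√a, √(1−a)) = 0.16726 rad → d = 6371·c ≈ 1065.59 km.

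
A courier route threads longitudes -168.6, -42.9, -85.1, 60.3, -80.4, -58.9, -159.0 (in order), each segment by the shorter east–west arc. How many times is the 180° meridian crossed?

0

Leg 1: -168.6° → -42.9°, shortest Δλ = 125.7° (east) — does not cross 180°.
Leg 2: -42.9° → -85.1°, shortest Δλ = -42.2° (west) — does not cross 180°.
Leg 3: -85.1° → +60.3°, shortest Δλ = 145.4° (east) — does not cross 180°.
Leg 4: +60.3° → -80.4°, shortest Δλ = -140.7° (west) — does not cross 180°.
Leg 5: -80.4° → -58.9°, shortest Δλ = 21.5° (east) — does not cross 180°.
Leg 6: -58.9° → -159.0°, shortest Δλ = -100.1° (west) — does not cross 180°.
Total crossings: 0.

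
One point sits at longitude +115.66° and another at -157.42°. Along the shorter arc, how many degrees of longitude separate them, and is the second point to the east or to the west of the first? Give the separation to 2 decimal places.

Raw difference: -157.42 − 115.66 = -273.08°.
Normalise into (−180°, 180°]: -273.08° + 360° = 86.92°.
Positive ⇒ the second point lies to the east; separation 86.92°.

86.92° east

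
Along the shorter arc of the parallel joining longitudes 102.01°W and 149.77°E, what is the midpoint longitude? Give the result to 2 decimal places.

Signed shortest Δλ from -102.01° to +149.77° is -108.22°.
Midpoint longitude = -102.01° + (-108.22°)/2 = -102.01° − 54.11° = -156.12°.
(The naïve average (-102.01 + +149.77)/2 = 23.88° is on the wrong side of the globe.)

156.12°W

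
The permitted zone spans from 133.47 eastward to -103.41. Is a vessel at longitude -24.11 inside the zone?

No

Band width going east from +133.47° to -103.41°: ((-103.41 − 133.47) mod 360) = 123.12°.
Offset of -24.11° east of the west edge: ((-24.11 − 133.47) mod 360) = 202.42°.
202.42° > 123.12° ⇒ outside.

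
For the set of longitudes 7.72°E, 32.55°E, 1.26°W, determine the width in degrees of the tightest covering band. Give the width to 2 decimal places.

Sort the longitudes: -1.26°, +7.72°, +32.55°.
Eastward gaps between consecutive values (wrapping around): 8.98°, 24.83°, 326.19°.
Largest gap = 326.19° ⇒ minimal covering band is its complement: 360° − 326.19° = 33.81°.
Band runs from -1.26° eastward to +32.55°.

33.81°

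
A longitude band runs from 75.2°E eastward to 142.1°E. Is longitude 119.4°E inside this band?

Yes

Band width going east from +75.2° to +142.1°: ((142.1 − 75.2) mod 360) = 66.9°.
Offset of +119.4° east of the west edge: ((119.4 − 75.2) mod 360) = 44.2°.
44.2° ≤ 66.9° ⇒ inside.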